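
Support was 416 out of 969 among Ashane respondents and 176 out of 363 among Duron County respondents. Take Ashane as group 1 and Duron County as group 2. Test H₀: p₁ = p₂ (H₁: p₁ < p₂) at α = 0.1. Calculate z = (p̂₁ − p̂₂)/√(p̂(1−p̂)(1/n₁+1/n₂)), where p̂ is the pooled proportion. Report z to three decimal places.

p̂₁ = 416/969 = 0.42931, p̂₂ = 176/363 = 0.48485.
Pooled p̂ = (416+176)/(969+363) = 592/1332 = 0.44444.
SE = √(0.246914 × 0.00378681) = 0.03058.
z = (0.42931 − 0.48485)/0.03058 = -0.05554/0.03058 = -1.816.
p-value = P(Z < -1.816) ≈ 0.0347; since p < α = 0.1, reject H₀.

z = -1.816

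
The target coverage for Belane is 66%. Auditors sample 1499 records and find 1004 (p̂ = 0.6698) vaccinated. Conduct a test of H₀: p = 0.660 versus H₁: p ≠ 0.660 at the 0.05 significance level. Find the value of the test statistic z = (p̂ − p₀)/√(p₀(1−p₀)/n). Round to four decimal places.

z = 0.7993

p̂ = 1004/1499 ≈ 0.669780.
SE = √(p₀(1−p₀)/n) = √(0.2244/1499) = 0.012235.
z = (0.669780 − 0.66)/0.012235 = 0.009780/0.012235 = 0.7993.
Two-sided p-value ≈ 2·Φ(−0.799) = 0.4241; since p > α = 0.05, fail to reject H₀.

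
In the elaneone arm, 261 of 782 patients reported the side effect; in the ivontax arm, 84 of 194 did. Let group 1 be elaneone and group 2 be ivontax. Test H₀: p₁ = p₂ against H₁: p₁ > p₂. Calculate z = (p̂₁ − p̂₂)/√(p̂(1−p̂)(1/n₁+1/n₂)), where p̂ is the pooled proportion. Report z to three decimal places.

z = -2.588

p̂₁ = 261/782 = 0.33376, p̂₂ = 84/194 = 0.43299.
Pooled p̂ = (261+84)/(782+194) = 345/976 = 0.35348.
SE = √(0.228533 × 0.00643341) = 0.03834.
z = (0.33376 − 0.43299)/0.03834 = -0.09923/0.03834 = -2.588.
p-value = P(Z > -2.588) ≈ 0.9952.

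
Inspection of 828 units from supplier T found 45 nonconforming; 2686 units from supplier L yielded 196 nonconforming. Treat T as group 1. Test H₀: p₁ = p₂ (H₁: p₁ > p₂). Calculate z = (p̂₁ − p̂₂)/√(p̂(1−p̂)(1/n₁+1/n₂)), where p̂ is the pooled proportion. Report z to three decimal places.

p̂₁ = 45/828 = 0.054348, p̂₂ = 196/2686 = 0.072971.
Pooled p̂ = (45+196)/(828+2686) = 241/3514 = 0.068583.
SE = √(0.0638792 × 0.00158003) = 0.010046.
z = (0.054348 − 0.072971)/0.010046 = -0.018623/0.010046 = -1.854.
p-value = P(Z > -1.854) ≈ 0.9681.

z = -1.854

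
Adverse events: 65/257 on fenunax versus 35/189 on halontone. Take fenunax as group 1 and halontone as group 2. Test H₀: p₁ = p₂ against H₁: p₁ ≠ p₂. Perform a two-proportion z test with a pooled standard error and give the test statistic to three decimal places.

z = 1.695

p̂₁ = 65/257 ≈ 0.25292, p̂₂ = 35/189 ≈ 0.18519.
Pooled p̂ = (65+35)/(257+189) = 100/446 = 0.22422.
SE = √(p̂(1−p̂)(1/n₁+1/n₂)) = √(0.22422·0.77578·0.00918206) = √(0.00159715) = 0.03996.
z = (0.25292 − 0.18519)/0.03996 = 0.06773/0.03996 = 1.695.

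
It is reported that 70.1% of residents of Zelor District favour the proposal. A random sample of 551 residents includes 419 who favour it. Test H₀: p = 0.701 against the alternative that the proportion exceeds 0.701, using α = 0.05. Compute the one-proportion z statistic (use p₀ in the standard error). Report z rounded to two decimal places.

p̂ = 419/551 = 0.7604.
Under H₀, SE = √(0.701·0.299/551) = √(0.000380397) = 0.0195.
z = (0.7604 − 0.701)/0.0195 = 0.0594/0.0195 = 3.05.
p-value = P(Z > 3.047) ≈ 0.0012. With α = 0.05, reject H₀.

z = 3.05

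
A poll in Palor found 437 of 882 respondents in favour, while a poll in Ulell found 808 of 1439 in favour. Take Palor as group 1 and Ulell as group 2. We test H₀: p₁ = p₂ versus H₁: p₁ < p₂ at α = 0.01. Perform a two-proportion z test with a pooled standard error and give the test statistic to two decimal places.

z = -3.10

p̂₁ = 437/882 = 0.4955, p̂₂ = 808/1439 = 0.5615.
Pooled p̂ = (437+808)/(882+1439) = 1245/2321 = 0.5364.
SE = √(0.248675 × 0.00182871) = 0.0213.
z = (0.4955 − 0.5615)/0.0213 = -0.0660/0.0213 = -3.10.
p-value = P(Z < -3.097) ≈ 0.0010. With α = 0.01, reject H₀.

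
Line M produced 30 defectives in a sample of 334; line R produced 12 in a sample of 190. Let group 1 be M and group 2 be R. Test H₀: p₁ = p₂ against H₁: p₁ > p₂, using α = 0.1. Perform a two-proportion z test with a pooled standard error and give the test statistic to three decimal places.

p̂₁ = 30/334 = 0.08982, p̂₂ = 12/190 = 0.06316.
Pooled p̂ = (30+12)/(334+190) = 42/524 = 0.08015.
SE = √(p̂(1−p̂)(1/n₁+1/n₂)) = √(0.08015·0.91985·0.00825717) = √(0.000608786) = 0.02467.
z = (0.08982 − 0.06316)/0.02467 = 0.02666/0.02467 = 1.081.
p-value = P(Z > 1.081) ≈ 0.1399. With α = 0.1, fail to reject H₀.

z = 1.081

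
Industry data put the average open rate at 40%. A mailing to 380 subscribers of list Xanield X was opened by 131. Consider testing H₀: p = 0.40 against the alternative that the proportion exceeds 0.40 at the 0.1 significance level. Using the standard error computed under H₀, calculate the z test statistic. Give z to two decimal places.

z = -2.20

p̂ = 131/380 ≈ 0.3447.
Standard error under H₀: √(0.4×0.6/380) = 0.0251.
z = (0.3447 − 0.4)/0.0251 = -0.0553/0.0251 = -2.20.
p-value = P(Z > -2.199) ≈ 0.9861; since p > α = 0.1, fail to reject H₀.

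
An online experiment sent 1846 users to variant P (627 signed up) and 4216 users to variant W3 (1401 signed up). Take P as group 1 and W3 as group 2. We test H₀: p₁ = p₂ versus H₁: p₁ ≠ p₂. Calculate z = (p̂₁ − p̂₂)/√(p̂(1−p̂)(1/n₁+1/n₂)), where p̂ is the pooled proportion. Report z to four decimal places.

z = 0.5580

p̂₁ = 627/1846 ≈ 0.3396533, p̂₂ = 1401/4216 ≈ 0.3323055.
Pooled p̂ = (627+1401)/(1846+4216) = 2028/6062 = 0.3345431.
SE = √(0.222624 × 0.000778903) = 0.0131682.
z = (0.3396533 − 0.3323055)/0.0131682 = 0.0073478/0.0131682 = 0.5580.
Two-sided p-value ≈ 2·Φ(−0.558) = 0.5768.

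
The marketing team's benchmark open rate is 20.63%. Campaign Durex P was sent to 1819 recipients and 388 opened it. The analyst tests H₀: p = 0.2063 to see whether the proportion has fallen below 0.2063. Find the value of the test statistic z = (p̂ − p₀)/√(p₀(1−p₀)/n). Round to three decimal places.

z = 0.738

p̂ = 388/1819 = 0.21330.
Standard error under H₀: √(0.2063×0.7937/1819) = 0.00949.
z = (0.21330 − 0.2063)/0.00949 = 0.00700/0.00949 = 0.738.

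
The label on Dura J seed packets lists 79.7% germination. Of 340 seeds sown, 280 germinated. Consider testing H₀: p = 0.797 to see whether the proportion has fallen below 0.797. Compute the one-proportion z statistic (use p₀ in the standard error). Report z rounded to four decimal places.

z = 1.2162

p̂ = 280/340 ≈ 0.8235294.
Under H₀, SE = √(0.797·0.203/340) = √(0.000475856) = 0.0218141.
z = (0.8235294 − 0.797)/0.0218141 = 0.0265294/0.0218141 = 1.2162.
p-value = P(Z < 1.216) ≈ 0.8880.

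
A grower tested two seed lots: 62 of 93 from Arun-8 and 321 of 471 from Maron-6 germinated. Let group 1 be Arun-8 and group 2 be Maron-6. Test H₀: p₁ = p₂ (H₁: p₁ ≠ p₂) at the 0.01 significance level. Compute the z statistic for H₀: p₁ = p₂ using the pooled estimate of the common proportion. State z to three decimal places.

p̂₁ = 62/93 ≈ 0.66667, p̂₂ = 321/471 ≈ 0.68153.
Pooled p̂ = (62+321)/(93+471) = 383/564 = 0.67908.
SE = √(0.217931 × 0.0128758) = 0.05297.
z = (0.66667 − 0.68153)/0.05297 = -0.01486/0.05297 = -0.281.
Two-sided p-value ≈ 2·Φ(−0.281) = 0.7790. With α = 0.01, fail to reject H₀.

z = -0.281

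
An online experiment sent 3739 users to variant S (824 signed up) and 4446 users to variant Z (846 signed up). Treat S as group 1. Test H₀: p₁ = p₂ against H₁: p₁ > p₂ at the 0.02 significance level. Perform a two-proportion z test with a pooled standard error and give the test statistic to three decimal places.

z = 3.366

p̂₁ = 824/3739 = 0.220380, p̂₂ = 846/4446 = 0.190283.
Pooled p̂ = (824+846)/(3739+4446) = 1670/8185 = 0.204032.
SE = √(p̂(1−p̂)(1/n₁+1/n₂)) = √(0.204032·0.795968·0.000492372) = √(7.99627e-05) = 0.008942.
z = (0.220380 − 0.190283)/0.008942 = 0.030097/0.008942 = 3.366.
p-value = P(Z > 3.366) ≈ 0.0004; since p < α = 0.02, reject H₀.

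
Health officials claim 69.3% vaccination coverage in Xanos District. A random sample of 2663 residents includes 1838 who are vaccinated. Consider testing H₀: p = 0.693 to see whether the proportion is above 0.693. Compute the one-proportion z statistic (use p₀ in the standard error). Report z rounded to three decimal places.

z = -0.313

p̂ = 1838/2663 ≈ 0.69020.
SE = √(p₀(1−p₀)/n) = √(0.21275/2663) = 0.00894.
z = (0.69020 − 0.693)/0.00894 = -0.00280/0.00894 = -0.313.
p-value = P(Z > -0.313) ≈ 0.6230.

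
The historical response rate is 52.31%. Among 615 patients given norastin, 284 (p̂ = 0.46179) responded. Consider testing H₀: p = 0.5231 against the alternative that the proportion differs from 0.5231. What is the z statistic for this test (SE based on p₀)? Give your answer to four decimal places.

p̂ = 284/615 = 0.461789.
Standard error under H₀: √(0.5231×0.4769/615) = 0.020140.
z = (0.461789 − 0.5231)/0.020140 = -0.061311/0.020140 = -3.0442.
p-value = 2·P(Z > 3.044) ≈ 0.0023.

z = -3.0442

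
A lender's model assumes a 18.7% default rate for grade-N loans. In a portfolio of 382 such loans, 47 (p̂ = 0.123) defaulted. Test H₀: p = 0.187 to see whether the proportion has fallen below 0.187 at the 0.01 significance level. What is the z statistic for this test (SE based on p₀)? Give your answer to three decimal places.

p̂ = 47/382 = 0.12304.
Standard error under H₀: √(0.187×0.813/382) = 0.01995.
z = (0.12304 − 0.187)/0.01995 = -0.06396/0.01995 = -3.206.
p-value = P(Z < -3.206) ≈ 0.0007; since p < α = 0.01, reject H₀.

z = -3.206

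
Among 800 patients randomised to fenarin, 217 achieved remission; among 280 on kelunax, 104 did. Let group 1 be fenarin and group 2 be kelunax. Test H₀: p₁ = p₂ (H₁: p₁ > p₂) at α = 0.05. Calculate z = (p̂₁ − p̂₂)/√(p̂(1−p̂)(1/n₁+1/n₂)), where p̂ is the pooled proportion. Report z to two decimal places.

z = -3.16

p̂₁ = 217/800 ≈ 0.2712, p̂₂ = 104/280 ≈ 0.3714.
Pooled p̂ = (217+104)/(800+280) = 321/1080 = 0.2972.
SE = √(p̂(1−p̂)(1/n₁+1/n₂)) = √(0.2972·0.7028·0.00482143) = √(0.00100711) = 0.0317.
z = (0.2712 − 0.3714)/0.0317 = -0.1002/0.0317 = -3.16.
p-value = P(Z > -3.157) ≈ 0.9992. With α = 0.05, fail to reject H₀.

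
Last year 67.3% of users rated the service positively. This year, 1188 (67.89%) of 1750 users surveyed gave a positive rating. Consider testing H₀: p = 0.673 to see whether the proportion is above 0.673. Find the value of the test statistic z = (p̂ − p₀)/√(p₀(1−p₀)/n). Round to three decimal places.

p̂ = 1188/1750 ≈ 0.678857.
Under H₀, SE = √(0.673·0.327/1750) = √(0.000125755) = 0.011214.
z = (0.678857 − 0.673)/0.011214 = 0.005857/0.011214 = 0.522.
p-value = P(Z > 0.522) ≈ 0.3007.

z = 0.522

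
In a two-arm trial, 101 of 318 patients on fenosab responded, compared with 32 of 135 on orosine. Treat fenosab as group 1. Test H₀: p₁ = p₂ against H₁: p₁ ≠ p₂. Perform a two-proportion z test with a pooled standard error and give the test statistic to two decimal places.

z = 1.72

p̂₁ = 101/318 ≈ 0.3176, p̂₂ = 32/135 ≈ 0.2370.
Pooled p̂ = (101+32)/(318+135) = 133/453 = 0.2936.
SE = √(p̂(1−p̂)(1/n₁+1/n₂)) = √(0.2936·0.7064·0.0105521) = √(0.00218848) = 0.0468.
z = (0.3176 − 0.2370)/0.0468 = 0.0806/0.0468 = 1.72.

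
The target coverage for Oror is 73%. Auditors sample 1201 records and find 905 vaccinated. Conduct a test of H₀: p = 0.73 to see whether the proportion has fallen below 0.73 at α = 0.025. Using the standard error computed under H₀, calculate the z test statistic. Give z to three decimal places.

z = 1.837

p̂ = 905/1201 = 0.753539.
SE = √(p₀(1−p₀)/n) = √(0.1971/1201) = 0.012811.
z = (0.753539 − 0.73)/0.012811 = 0.023539/0.012811 = 1.837.
p-value = P(Z < 1.837) ≈ 0.9669, so at α = 0.025 we fail to reject H₀.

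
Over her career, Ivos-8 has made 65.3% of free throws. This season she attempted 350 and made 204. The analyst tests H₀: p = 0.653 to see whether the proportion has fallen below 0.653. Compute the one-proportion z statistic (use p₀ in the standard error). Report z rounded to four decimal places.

z = -2.7567

p̂ = 204/350 ≈ 0.5828571.
SE = √(p₀(1−p₀)/n) = √(0.22659/350) = 0.0254441.
z = (0.5828571 − 0.653)/0.0254441 = -0.0701429/0.0254441 = -2.7567.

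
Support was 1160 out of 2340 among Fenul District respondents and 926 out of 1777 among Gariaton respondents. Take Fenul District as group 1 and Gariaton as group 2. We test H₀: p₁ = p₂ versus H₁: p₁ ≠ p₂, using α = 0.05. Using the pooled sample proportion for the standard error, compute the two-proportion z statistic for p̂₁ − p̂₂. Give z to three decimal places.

z = -1.613

p̂₁ = 1160/2340 = 0.49573, p̂₂ = 926/1777 = 0.52110.
Pooled p̂ = (1160+926)/(2340+1777) = 2086/4117 = 0.50668.
SE = √(p̂(1−p̂)(1/n₁+1/n₂)) = √(0.50668·0.49332·0.000990097) = √(0.00024748) = 0.01573.
z = (0.49573 − 0.52110)/0.01573 = -0.02537/0.01573 = -1.613.
p-value = 2·P(Z > 1.613) ≈ 0.1067; since p > α = 0.05, fail to reject H₀.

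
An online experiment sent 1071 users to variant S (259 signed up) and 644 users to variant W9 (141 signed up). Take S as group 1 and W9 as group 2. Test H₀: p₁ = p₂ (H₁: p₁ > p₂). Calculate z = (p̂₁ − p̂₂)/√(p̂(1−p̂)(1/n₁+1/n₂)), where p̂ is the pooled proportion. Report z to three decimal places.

z = 1.085

p̂₁ = 259/1071 = 0.24183, p̂₂ = 141/644 = 0.21894.
Pooled p̂ = (259+141)/(1071+644) = 400/1715 = 0.23324.
SE = √(p̂(1−p̂)(1/n₁+1/n₂)) = √(0.23324·0.76676·0.0024865) = √(0.000444679) = 0.02109.
z = (0.24183 − 0.21894)/0.02109 = 0.02289/0.02109 = 1.085.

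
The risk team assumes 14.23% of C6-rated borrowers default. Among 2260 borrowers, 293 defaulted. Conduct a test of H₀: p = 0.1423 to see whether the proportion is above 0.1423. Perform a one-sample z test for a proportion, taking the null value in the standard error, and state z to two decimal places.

z = -1.72

p̂ = 293/2260 ≈ 0.12965.
Standard error under H₀: √(0.1423×0.8577/2260) = 0.00735.
z = (0.12965 − 0.1423)/0.00735 = -0.01265/0.00735 = -1.72.
p-value = P(Z > -1.722) ≈ 0.9575.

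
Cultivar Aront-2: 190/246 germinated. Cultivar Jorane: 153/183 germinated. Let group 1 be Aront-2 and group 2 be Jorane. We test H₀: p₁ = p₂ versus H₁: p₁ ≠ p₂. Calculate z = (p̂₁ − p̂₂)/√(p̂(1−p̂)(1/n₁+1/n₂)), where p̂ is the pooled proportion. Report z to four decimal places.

z = -1.6301

p̂₁ = 190/246 = 0.772358, p̂₂ = 153/183 = 0.836066.
Pooled p̂ = (190+153)/(246+183) = 343/429 = 0.799534.
SE = √(p̂(1−p̂)(1/n₁+1/n₂)) = √(0.799534·0.200466·0.00952952) = √(0.00152739) = 0.039082.
z = (0.772358 − 0.836066)/0.039082 = -0.063708/0.039082 = -1.6301.
Two-sided p-value ≈ 2·Φ(−1.630) = 0.1031.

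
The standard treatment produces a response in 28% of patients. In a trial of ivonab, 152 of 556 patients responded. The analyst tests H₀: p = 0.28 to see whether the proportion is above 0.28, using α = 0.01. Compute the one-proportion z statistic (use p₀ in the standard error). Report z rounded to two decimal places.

z = -0.35

p̂ = 152/556 = 0.2734.
Under H₀, SE = √(0.28·0.72/556) = √(0.00036259) = 0.0190.
z = (0.2734 − 0.28)/0.0190 = -0.0066/0.0190 = -0.35.
p-value = P(Z > -0.348) ≈ 0.6359, so at α = 0.01 we fail to reject H₀.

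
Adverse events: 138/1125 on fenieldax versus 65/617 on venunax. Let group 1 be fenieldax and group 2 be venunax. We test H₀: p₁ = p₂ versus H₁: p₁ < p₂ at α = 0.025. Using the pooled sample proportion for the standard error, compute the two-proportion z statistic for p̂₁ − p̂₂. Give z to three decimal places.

z = 1.077

p̂₁ = 138/1125 ≈ 0.122667, p̂₂ = 65/617 ≈ 0.105348.
Pooled p̂ = (138+65)/(1125+617) = 203/1742 = 0.116533.
SE = √(p̂(1−p̂)(1/n₁+1/n₂)) = √(0.116533·0.883467·0.00250963) = √(0.000258374) = 0.016074.
z = (0.122667 − 0.105348)/0.016074 = 0.017319/0.016074 = 1.077.
p-value = P(Z < 1.077) ≈ 0.8594, so at α = 0.025 we fail to reject H₀.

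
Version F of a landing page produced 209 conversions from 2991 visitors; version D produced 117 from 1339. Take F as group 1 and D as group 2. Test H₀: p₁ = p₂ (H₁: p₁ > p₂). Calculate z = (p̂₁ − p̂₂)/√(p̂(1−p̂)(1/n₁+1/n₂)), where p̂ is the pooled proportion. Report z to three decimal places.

p̂₁ = 209/2991 ≈ 0.069876, p̂₂ = 117/1339 ≈ 0.087379.
Pooled p̂ = (209+117)/(2991+1339) = 326/4330 = 0.075289.
SE = √(0.0696203 × 0.00108116) = 0.008676.
z = (0.069876 − 0.087379)/0.008676 = -0.017503/0.008676 = -2.017.

z = -2.017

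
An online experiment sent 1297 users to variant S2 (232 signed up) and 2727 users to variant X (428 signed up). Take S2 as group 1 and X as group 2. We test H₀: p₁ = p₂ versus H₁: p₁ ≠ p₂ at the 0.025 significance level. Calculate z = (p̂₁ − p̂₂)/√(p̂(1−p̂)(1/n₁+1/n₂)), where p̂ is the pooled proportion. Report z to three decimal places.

p̂₁ = 232/1297 ≈ 0.17887, p̂₂ = 428/2727 ≈ 0.15695.
Pooled p̂ = (232+428)/(1297+2727) = 660/4024 = 0.16402.
SE = √(p̂(1−p̂)(1/n₁+1/n₂)) = √(0.16402·0.83598·0.00113771) = √(0.000155997) = 0.01249.
z = (0.17887 − 0.15695)/0.01249 = 0.02192/0.01249 = 1.755.
Two-sided p-value ≈ 2·Φ(−1.755) = 0.0792. With α = 0.025, fail to reject H₀.

z = 1.755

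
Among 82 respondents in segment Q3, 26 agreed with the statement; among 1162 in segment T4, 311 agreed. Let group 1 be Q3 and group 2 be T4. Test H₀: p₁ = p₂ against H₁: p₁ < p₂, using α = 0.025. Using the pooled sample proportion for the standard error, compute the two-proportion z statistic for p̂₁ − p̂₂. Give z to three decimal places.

p̂₁ = 26/82 = 0.31707, p̂₂ = 311/1162 = 0.26764.
Pooled p̂ = (26+311)/(82+1162) = 337/1244 = 0.27090.
SE = √(0.197513 × 0.0130557) = 0.05078.
z = (0.31707 − 0.26764)/0.05078 = 0.04943/0.05078 = 0.973.
p-value = P(Z < 0.973) ≈ 0.8348; since p > α = 0.025, fail to reject H₀.

z = 0.973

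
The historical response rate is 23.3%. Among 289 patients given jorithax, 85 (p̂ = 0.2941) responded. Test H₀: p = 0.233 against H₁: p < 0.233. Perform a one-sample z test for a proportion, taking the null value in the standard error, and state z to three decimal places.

p̂ = 85/289 = 0.29412.
Under H₀, SE = √(0.233·0.767/289) = √(0.000618377) = 0.02487.
z = (0.29412 − 0.233)/0.02487 = 0.06112/0.02487 = 2.458.

z = 2.458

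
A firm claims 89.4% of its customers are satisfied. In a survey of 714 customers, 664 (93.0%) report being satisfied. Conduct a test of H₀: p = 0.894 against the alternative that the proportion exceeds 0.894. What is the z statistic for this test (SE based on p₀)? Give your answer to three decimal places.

p̂ = 664/714 = 0.92997.
Standard error under H₀: √(0.894×0.106/714) = 0.01152.
z = (0.92997 − 0.894)/0.01152 = 0.03597/0.01152 = 3.122.

z = 3.122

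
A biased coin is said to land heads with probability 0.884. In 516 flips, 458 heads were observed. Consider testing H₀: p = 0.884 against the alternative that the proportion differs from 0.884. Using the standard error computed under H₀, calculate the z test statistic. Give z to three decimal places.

p̂ = 458/516 ≈ 0.88760.
Under H₀, SE = √(0.884·0.116/516) = √(0.000198729) = 0.01410.
z = (0.88760 − 0.884)/0.01410 = 0.00360/0.01410 = 0.255.

z = 0.255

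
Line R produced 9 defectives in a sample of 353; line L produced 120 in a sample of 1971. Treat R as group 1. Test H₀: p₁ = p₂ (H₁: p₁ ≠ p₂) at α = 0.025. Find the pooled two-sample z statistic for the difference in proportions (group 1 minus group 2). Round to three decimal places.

z = -2.674

p̂₁ = 9/353 = 0.02550, p̂₂ = 120/1971 = 0.06088.
Pooled p̂ = (9+120)/(353+1971) = 129/2324 = 0.05551.
SE = √(0.0524266 × 0.00334022) = 0.01323.
z = (0.02550 − 0.06088)/0.01323 = -0.03538/0.01323 = -2.674.
Two-sided p-value ≈ 2·Φ(−2.674) = 0.0075, so at α = 0.025 we reject H₀.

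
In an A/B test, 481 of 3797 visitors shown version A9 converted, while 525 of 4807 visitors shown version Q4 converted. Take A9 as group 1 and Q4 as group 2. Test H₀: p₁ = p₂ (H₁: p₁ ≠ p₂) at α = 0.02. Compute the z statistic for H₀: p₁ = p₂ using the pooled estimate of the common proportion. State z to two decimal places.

z = 2.50

p̂₁ = 481/3797 ≈ 0.1267, p̂₂ = 525/4807 ≈ 0.1092.
Pooled p̂ = (481+525)/(3797+4807) = 1006/8604 = 0.1169.
SE = √(0.103252 × 0.000471396) = 0.0070.
z = (0.1267 − 0.1092)/0.0070 = 0.0175/0.0070 = 2.50.
Two-sided p-value ≈ 2·Φ(−2.503) = 0.0123, so at α = 0.02 we reject H₀.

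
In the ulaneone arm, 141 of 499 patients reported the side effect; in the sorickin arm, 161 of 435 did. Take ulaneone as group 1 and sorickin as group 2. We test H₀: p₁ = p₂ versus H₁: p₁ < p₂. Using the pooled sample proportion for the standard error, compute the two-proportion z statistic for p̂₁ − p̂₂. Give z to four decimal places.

z = -2.8534

p̂₁ = 141/499 ≈ 0.282565, p̂₂ = 161/435 ≈ 0.370115.
Pooled p̂ = (141+161)/(499+435) = 302/934 = 0.323340.
SE = √(0.218791 × 0.00430286) = 0.030683.
z = (0.282565 − 0.370115)/0.030683 = -0.087550/0.030683 = -2.8534.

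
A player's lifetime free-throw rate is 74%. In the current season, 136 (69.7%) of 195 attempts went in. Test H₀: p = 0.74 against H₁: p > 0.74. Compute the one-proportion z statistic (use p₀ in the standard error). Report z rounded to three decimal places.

p̂ = 136/195 = 0.69744.
Standard error under H₀: √(0.74×0.26/195) = 0.03141.
z = (0.69744 − 0.74)/0.03141 = -0.04256/0.03141 = -1.355.

z = -1.355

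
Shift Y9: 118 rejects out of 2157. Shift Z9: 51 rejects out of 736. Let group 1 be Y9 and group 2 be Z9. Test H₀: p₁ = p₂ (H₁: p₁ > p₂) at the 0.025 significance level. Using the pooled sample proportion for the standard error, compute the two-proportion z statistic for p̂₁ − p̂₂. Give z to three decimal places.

z = -1.457

p̂₁ = 118/2157 ≈ 0.05471, p̂₂ = 51/736 ≈ 0.06929.
Pooled p̂ = (118+51)/(2157+736) = 169/2893 = 0.05842.
SE = √(p̂(1−p̂)(1/n₁+1/n₂)) = √(0.05842·0.94158·0.0018223) = √(0.000100235) = 0.01001.
z = (0.05471 − 0.06929)/0.01001 = -0.01458/0.01001 = -1.457.
p-value = P(Z > -1.457) ≈ 0.9275, so at α = 0.025 we fail to reject H₀.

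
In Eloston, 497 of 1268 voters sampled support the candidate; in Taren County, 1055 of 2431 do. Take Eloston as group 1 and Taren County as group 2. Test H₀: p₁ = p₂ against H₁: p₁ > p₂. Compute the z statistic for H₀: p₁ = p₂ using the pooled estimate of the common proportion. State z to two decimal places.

p̂₁ = 497/1268 = 0.3920, p̂₂ = 1055/2431 = 0.4340.
Pooled p̂ = (497+1055)/(1268+2431) = 1552/3699 = 0.4196.
SE = √(0.243531 × 0.0012) = 0.0171.
z = (0.3920 − 0.4340)/0.0171 = -0.0420/0.0171 = -2.46.
p-value = P(Z > -2.458) ≈ 0.9930.

z = -2.46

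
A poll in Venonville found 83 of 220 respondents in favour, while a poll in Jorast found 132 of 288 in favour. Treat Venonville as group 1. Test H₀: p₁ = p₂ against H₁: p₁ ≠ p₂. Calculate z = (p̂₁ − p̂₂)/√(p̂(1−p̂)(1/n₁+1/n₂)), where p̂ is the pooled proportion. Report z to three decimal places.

z = -1.832

p̂₁ = 83/220 ≈ 0.37727, p̂₂ = 132/288 ≈ 0.45833.
Pooled p̂ = (83+132)/(220+288) = 215/508 = 0.42323.
SE = √(p̂(1−p̂)(1/n₁+1/n₂)) = √(0.42323·0.57677·0.00801768) = √(0.00195716) = 0.04424.
z = (0.37727 − 0.45833)/0.04424 = -0.08106/0.04424 = -1.832.
p-value = 2·P(Z > 1.832) ≈ 0.0669.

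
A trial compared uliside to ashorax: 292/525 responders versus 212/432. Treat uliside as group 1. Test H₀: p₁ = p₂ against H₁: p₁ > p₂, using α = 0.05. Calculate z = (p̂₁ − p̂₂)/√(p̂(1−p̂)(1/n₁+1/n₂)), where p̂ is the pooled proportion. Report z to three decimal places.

z = 2.018

p̂₁ = 292/525 = 0.55619, p̂₂ = 212/432 = 0.49074.
Pooled p̂ = (292+212)/(525+432) = 504/957 = 0.52665.
SE = √(p̂(1−p̂)(1/n₁+1/n₂)) = √(0.52665·0.47335·0.00421958) = √(0.0010519) = 0.03243.
z = (0.55619 − 0.49074)/0.03243 = 0.06545/0.03243 = 2.018.
p-value = P(Z > 2.018) ≈ 0.0218, so at α = 0.05 we reject H₀.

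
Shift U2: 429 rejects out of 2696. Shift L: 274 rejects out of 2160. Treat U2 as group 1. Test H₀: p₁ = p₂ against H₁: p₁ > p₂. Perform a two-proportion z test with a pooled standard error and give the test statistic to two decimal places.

p̂₁ = 429/2696 ≈ 0.15912, p̂₂ = 274/2160 ≈ 0.12685.
Pooled p̂ = (429+274)/(2696+2160) = 703/4856 = 0.14477.
SE = √(0.123811 × 0.000833883) = 0.01016.
z = (0.15912 − 0.12685)/0.01016 = 0.03227/0.01016 = 3.18.
p-value = P(Z > 3.176) ≈ 0.0007.

z = 3.18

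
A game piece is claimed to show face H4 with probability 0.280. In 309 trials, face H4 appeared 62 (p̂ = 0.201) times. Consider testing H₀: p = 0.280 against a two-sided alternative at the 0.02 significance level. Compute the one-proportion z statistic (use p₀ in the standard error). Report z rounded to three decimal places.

p̂ = 62/309 = 0.20065.
SE = √(p₀(1−p₀)/n) = √(0.2016/309) = 0.02554.
z = (0.20065 − 0.28)/0.02554 = -0.07935/0.02554 = -3.107.
Two-sided p-value ≈ 2·Φ(−3.107) = 0.0019. With α = 0.02, reject H₀.

z = -3.107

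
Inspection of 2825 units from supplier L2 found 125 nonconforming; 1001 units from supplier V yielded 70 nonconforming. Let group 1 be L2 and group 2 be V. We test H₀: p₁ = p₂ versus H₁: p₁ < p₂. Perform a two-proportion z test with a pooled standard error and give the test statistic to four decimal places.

z = -3.1747

p̂₁ = 125/2825 = 0.0442478, p̂₂ = 70/1001 = 0.0699301.
Pooled p̂ = (125+70)/(2825+1001) = 195/3826 = 0.0509671.
SE = √(p̂(1−p̂)(1/n₁+1/n₂)) = √(0.0509671·0.9490329·0.00135298) = √(6.5443e-05) = 0.0080897.
z = (0.0442478 − 0.0699301)/0.0080897 = -0.0256823/0.0080897 = -3.1747.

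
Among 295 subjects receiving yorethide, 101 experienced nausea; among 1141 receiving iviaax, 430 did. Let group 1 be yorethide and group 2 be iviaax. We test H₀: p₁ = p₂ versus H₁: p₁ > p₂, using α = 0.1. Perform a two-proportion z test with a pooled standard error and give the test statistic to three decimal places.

p̂₁ = 101/295 ≈ 0.34237, p̂₂ = 430/1141 ≈ 0.37686.
Pooled p̂ = (101+430)/(295+1141) = 531/1436 = 0.36978.
SE = √(p̂(1−p̂)(1/n₁+1/n₂)) = √(0.36978·0.63022·0.00426625) = √(0.000994217) = 0.03153.
z = (0.34237 − 0.37686)/0.03153 = -0.03449/0.03153 = -1.094.
p-value = P(Z > -1.094) ≈ 0.8630; since p > α = 0.1, fail to reject H₀.

z = -1.094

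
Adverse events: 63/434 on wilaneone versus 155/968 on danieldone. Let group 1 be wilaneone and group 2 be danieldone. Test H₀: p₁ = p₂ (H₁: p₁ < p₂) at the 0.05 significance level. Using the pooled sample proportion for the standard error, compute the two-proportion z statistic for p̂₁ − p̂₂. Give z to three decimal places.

p̂₁ = 63/434 = 0.14516, p̂₂ = 155/968 = 0.16012.
Pooled p̂ = (63+155)/(434+968) = 218/1402 = 0.15549.
SE = √(0.131314 × 0.00333721) = 0.02093.
z = (0.14516 − 0.16012)/0.02093 = -0.01496/0.02093 = -0.715.
p-value = P(Z < -0.715) ≈ 0.2374; since p > α = 0.05, fail to reject H₀.

z = -0.715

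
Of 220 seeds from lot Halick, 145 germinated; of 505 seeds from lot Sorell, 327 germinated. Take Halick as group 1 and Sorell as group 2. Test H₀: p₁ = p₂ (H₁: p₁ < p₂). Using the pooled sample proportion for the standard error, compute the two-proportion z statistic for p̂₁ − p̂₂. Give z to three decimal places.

p̂₁ = 145/220 = 0.659091, p̂₂ = 327/505 = 0.647525.
Pooled p̂ = (145+327)/(220+505) = 472/725 = 0.651034.
SE = √(p̂(1−p̂)(1/n₁+1/n₂)) = √(0.651034·0.348966·0.00652565) = √(0.00148255) = 0.038504.
z = (0.659091 − 0.647525)/0.038504 = 0.011566/0.038504 = 0.300.

z = 0.300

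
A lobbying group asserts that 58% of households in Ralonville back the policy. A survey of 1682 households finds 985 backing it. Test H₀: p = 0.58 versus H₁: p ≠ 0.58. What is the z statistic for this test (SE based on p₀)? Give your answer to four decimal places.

p̂ = 985/1682 = 0.5856124.
Under H₀, SE = √(0.58·0.42/1682) = √(0.000144828) = 0.0120344.
z = (0.5856124 − 0.58)/0.0120344 = 0.0056124/0.0120344 = 0.4664.
p-value = 2·P(Z > 0.466) ≈ 0.6410.

z = 0.4664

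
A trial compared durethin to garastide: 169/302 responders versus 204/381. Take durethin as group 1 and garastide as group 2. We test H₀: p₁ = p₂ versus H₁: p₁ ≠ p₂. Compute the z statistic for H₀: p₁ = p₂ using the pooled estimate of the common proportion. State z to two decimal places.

p̂₁ = 169/302 = 0.5596, p̂₂ = 204/381 = 0.5354.
Pooled p̂ = (169+204)/(302+381) = 373/683 = 0.5461.
SE = √(0.247873 × 0.00593593) = 0.0384.
z = (0.5596 − 0.5354)/0.0384 = 0.0242/0.0384 = 0.63.
Two-sided p-value ≈ 2·Φ(−0.630) = 0.5286.

z = 0.63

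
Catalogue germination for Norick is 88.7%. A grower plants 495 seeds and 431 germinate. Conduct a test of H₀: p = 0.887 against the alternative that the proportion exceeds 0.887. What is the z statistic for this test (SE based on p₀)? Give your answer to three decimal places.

z = -1.145

p̂ = 431/495 ≈ 0.87071.
SE = √(p₀(1−p₀)/n) = √(0.10023/495) = 0.01423.
z = (0.87071 − 0.887)/0.01423 = -0.01629/0.01423 = -1.145.
p-value = P(Z > -1.145) ≈ 0.8739.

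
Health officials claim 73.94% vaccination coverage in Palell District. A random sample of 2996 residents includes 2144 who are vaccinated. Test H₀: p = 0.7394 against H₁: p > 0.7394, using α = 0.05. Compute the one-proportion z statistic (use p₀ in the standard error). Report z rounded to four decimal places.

z = -2.9651

p̂ = 2144/2996 ≈ 0.7156208.
Under H₀, SE = √(0.7394·0.2606/2996) = √(6.4315e-05) = 0.0080197.
z = (0.7156208 − 0.7394)/0.0080197 = -0.0237792/0.0080197 = -2.9651.
p-value = P(Z > -2.965) ≈ 0.9985; since p > α = 0.05, fail to reject H₀.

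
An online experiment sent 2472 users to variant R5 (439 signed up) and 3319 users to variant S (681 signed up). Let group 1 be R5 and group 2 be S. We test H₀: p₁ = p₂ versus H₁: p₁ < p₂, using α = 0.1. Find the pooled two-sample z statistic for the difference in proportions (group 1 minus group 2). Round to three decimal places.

p̂₁ = 439/2472 = 0.17759, p̂₂ = 681/3319 = 0.20518.
Pooled p̂ = (439+681)/(2472+3319) = 1120/5791 = 0.19340.
SE = √(p̂(1−p̂)(1/n₁+1/n₂)) = √(0.19340·0.80660·0.000705826) = √(0.000110108) = 0.01049.
z = (0.17759 − 0.20518)/0.01049 = -0.02759/0.01049 = -2.630.
p-value = P(Z < -2.630) ≈ 0.0043. With α = 0.1, reject H₀.

z = -2.630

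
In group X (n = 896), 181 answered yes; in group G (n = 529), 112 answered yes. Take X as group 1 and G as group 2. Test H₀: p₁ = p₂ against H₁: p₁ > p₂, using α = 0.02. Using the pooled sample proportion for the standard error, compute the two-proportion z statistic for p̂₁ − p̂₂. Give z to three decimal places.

p̂₁ = 181/896 = 0.20201, p̂₂ = 112/529 = 0.21172.
Pooled p̂ = (181+112)/(896+529) = 293/1425 = 0.20561.
SE = √(0.163337 × 0.00300643) = 0.02216.
z = (0.20201 − 0.21172)/0.02216 = -0.00971/0.02216 = -0.438.
p-value = P(Z > -0.438) ≈ 0.6694; since p > α = 0.02, fail to reject H₀.

z = -0.438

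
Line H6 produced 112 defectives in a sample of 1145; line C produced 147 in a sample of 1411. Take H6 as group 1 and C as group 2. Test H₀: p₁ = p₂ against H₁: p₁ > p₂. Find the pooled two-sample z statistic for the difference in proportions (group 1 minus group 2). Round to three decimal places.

p̂₁ = 112/1145 = 0.09782, p̂₂ = 147/1411 = 0.10418.
Pooled p̂ = (112+147)/(1145+1411) = 259/2556 = 0.10133.
SE = √(0.0910624 × 0.00158208) = 0.01200.
z = (0.09782 − 0.10418)/0.01200 = -0.00636/0.01200 = -0.530.
p-value = P(Z > -0.530) ≈ 0.7020.

z = -0.530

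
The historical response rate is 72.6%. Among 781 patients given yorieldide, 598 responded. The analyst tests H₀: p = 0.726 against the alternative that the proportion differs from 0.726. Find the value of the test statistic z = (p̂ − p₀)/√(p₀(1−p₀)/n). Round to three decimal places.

z = 2.487

p̂ = 598/781 = 0.76569.
Under H₀, SE = √(0.726·0.274/781) = √(0.000254704) = 0.01596.
z = (0.76569 − 0.726)/0.01596 = 0.03969/0.01596 = 2.487.
p-value = 2·P(Z > 2.487) ≈ 0.0129.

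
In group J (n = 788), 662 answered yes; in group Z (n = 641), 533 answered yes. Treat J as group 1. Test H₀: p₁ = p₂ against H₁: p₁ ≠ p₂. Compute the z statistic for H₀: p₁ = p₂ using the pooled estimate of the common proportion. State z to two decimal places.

z = 0.44

p̂₁ = 662/788 ≈ 0.8401, p̂₂ = 533/641 ≈ 0.8315.
Pooled p̂ = (662+533)/(788+641) = 1195/1429 = 0.8362.
SE = √(0.136937 × 0.0028291) = 0.0197.
z = (0.8401 − 0.8315)/0.0197 = 0.0086/0.0197 = 0.44.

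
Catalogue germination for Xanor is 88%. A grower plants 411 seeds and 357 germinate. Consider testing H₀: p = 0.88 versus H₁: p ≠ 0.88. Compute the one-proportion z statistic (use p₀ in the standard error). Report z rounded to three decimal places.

z = -0.710

p̂ = 357/411 = 0.868613.
Standard error under H₀: √(0.88×0.12/411) = 0.016029.
z = (0.868613 − 0.88)/0.016029 = -0.011387/0.016029 = -0.710.
Two-sided p-value ≈ 2·Φ(−0.710) = 0.4775.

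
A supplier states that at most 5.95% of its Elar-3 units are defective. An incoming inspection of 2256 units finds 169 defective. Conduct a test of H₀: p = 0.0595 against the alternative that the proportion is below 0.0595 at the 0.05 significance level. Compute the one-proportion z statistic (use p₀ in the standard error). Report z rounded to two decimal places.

p̂ = 169/2256 = 0.07491.
SE = √(p₀(1−p₀)/n) = √(0.05596/2256) = 0.00498.
z = (0.07491 − 0.0595)/0.00498 = 0.01541/0.00498 = 3.09.
p-value = P(Z < 3.094) ≈ 0.9990, so at α = 0.05 we fail to reject H₀.

z = 3.09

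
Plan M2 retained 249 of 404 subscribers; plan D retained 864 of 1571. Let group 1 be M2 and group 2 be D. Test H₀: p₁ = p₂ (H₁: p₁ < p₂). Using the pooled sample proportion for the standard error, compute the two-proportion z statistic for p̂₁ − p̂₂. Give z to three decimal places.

p̂₁ = 249/404 = 0.61634, p̂₂ = 864/1571 = 0.54997.
Pooled p̂ = (249+864)/(404+1571) = 1113/1975 = 0.56354.
SE = √(0.245962 × 0.00311178) = 0.02767.
z = (0.61634 − 0.54997)/0.02767 = 0.06637/0.02767 = 2.399.
p-value = P(Z < 2.399) ≈ 0.9918.

z = 2.399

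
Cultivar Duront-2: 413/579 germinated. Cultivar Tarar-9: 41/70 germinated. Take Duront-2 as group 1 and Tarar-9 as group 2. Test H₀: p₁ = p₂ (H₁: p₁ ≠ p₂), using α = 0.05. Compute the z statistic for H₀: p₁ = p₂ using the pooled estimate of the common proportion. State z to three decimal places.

p̂₁ = 413/579 ≈ 0.71330, p̂₂ = 41/70 ≈ 0.58571.
Pooled p̂ = (413+41)/(579+70) = 454/649 = 0.69954.
SE = √(0.210185 × 0.0160128) = 0.05801.
z = (0.71330 − 0.58571)/0.05801 = 0.12759/0.05801 = 2.199.
p-value = 2·P(Z > 2.199) ≈ 0.0279; since p < α = 0.05, reject H₀.

z = 2.199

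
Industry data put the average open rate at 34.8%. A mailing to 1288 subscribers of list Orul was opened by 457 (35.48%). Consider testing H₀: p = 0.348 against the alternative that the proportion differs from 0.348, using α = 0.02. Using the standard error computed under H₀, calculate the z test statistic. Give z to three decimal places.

p̂ = 457/1288 = 0.35481.
Under H₀, SE = √(0.348·0.652/1288) = √(0.000176161) = 0.01327.
z = (0.35481 − 0.348)/0.01327 = 0.00681/0.01327 = 0.513.
Two-sided p-value ≈ 2·Φ(−0.513) = 0.6077. With α = 0.02, fail to reject H₀.

z = 0.513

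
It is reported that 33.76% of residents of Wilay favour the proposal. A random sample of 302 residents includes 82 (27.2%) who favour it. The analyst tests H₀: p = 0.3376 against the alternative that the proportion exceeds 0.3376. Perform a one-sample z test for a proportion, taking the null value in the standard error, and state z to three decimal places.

z = -2.428

p̂ = 82/302 = 0.271523.
SE = √(p₀(1−p₀)/n) = √(0.22363/302) = 0.027212.
z = (0.271523 − 0.3376)/0.027212 = -0.066077/0.027212 = -2.428.
p-value = P(Z > -2.428) ≈ 0.9924.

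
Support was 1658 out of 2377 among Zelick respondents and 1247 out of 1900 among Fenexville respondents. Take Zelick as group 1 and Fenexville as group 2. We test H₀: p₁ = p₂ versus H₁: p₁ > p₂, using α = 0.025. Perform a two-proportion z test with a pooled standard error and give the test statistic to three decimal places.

p̂₁ = 1658/2377 = 0.697518, p̂₂ = 1247/1900 = 0.656316.
Pooled p̂ = (1658+1247)/(2377+1900) = 2905/4277 = 0.679214.
SE = √(p̂(1−p̂)(1/n₁+1/n₂)) = √(0.679214·0.320786·0.000947014) = √(0.000206338) = 0.014364.
z = (0.697518 − 0.656316)/0.014364 = 0.041202/0.014364 = 2.868.
p-value = P(Z > 2.868) ≈ 0.0021, so at α = 0.025 we reject H₀.

z = 2.868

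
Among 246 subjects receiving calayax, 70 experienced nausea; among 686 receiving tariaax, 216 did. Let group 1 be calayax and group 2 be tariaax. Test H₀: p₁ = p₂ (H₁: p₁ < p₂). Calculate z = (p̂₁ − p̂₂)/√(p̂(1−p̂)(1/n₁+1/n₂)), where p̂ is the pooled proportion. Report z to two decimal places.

z = -0.88

p̂₁ = 70/246 = 0.2846, p̂₂ = 216/686 = 0.3149.
Pooled p̂ = (70+216)/(246+686) = 286/932 = 0.3069.
SE = √(p̂(1−p̂)(1/n₁+1/n₂)) = √(0.3069·0.6931·0.00552277) = √(0.00117469) = 0.0343.
z = (0.2846 − 0.3149)/0.0343 = -0.0303/0.0343 = -0.88.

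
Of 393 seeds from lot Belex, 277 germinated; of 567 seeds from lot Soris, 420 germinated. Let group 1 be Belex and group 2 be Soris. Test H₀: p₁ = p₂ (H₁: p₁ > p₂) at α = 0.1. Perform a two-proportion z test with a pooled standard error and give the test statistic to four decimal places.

p̂₁ = 277/393 ≈ 0.704835, p̂₂ = 420/567 ≈ 0.740741.
Pooled p̂ = (277+420)/(393+567) = 697/960 = 0.726042.
SE = √(0.198905 × 0.0043082) = 0.029273.
z = (0.704835 − 0.740741)/0.029273 = -0.035906/0.029273 = -1.2266.
p-value = P(Z > -1.227) ≈ 0.8900. With α = 0.1, fail to reject H₀.

z = -1.2266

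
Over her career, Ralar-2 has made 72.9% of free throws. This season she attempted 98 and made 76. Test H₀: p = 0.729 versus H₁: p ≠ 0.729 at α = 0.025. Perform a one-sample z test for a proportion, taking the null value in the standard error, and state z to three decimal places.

z = 1.036

p̂ = 76/98 ≈ 0.77551.
SE = √(p₀(1−p₀)/n) = √(0.19756/98) = 0.04490.
z = (0.77551 − 0.729)/0.04490 = 0.04651/0.04490 = 1.036.
p-value = 2·P(Z > 1.036) ≈ 0.3003, so at α = 0.025 we fail to reject H₀.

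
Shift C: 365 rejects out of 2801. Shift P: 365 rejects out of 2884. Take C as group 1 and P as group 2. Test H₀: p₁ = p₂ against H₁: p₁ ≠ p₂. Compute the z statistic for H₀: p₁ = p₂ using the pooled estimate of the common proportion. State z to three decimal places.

p̂₁ = 365/2801 = 0.13031, p̂₂ = 365/2884 = 0.12656.
Pooled p̂ = (365+365)/(2801+2884) = 730/5685 = 0.12841.
SE = √(0.111919 × 0.000703756) = 0.00887.
z = (0.13031 − 0.12656)/0.00887 = 0.00375/0.00887 = 0.423.
Two-sided p-value ≈ 2·Φ(−0.423) = 0.6726.

z = 0.423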